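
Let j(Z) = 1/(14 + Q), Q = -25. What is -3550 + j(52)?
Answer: -39051/11 ≈ -3550.1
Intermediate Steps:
j(Z) = -1/11 (j(Z) = 1/(14 - 25) = 1/(-11) = -1/11)
-3550 + j(52) = -3550 - 1/11 = -39051/11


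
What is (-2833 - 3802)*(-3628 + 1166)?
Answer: 16335370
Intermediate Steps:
(-2833 - 3802)*(-3628 + 1166) = -6635*(-2462) = 16335370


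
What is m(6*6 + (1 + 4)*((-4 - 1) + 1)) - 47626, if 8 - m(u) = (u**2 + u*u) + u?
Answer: -48146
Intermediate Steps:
m(u) = 8 - u - 2*u**2 (m(u) = 8 - ((u**2 + u*u) + u) = 8 - ((u**2 + u**2) + u) = 8 - (2*u**2 + u) = 8 - (u + 2*u**2) = 8 + (-u - 2*u**2) = 8 - u - 2*u**2)
m(6*6 + (1 + 4)*((-4 - 1) + 1)) - 47626 = (8 - (6*6 + (1 + 4)*((-4 - 1) + 1)) - 2*(6*6 + (1 + 4)*((-4 - 1) + 1))**2) - 47626 = (8 - (36 + 5*(-5 + 1)) - 2*(36 + 5*(-5 + 1))**2) - 47626 = (8 - (36 + 5*(-4)) - 2*(36 + 5*(-4))**2) - 47626 = (8 - (36 - 20) - 2*(36 - 20)**2) - 47626 = (8 - 1*16 - 2*16**2) - 47626 = (8 - 16 - 2*256) - 47626 = (8 - 16 - 512) - 47626 = -520 - 47626 = -48146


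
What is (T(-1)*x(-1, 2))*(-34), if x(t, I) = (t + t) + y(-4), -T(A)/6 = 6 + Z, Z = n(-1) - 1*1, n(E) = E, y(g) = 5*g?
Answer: -17952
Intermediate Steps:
Z = -2 (Z = -1 - 1*1 = -1 - 1 = -2)
T(A) = -24 (T(A) = -6*(6 - 2) = -6*4 = -24)
x(t, I) = -20 + 2*t (x(t, I) = (t + t) + 5*(-4) = 2*t - 20 = -20 + 2*t)
(T(-1)*x(-1, 2))*(-34) = -24*(-20 + 2*(-1))*(-34) = -24*(-20 - 2)*(-34) = -24*(-22)*(-34) = 528*(-34) = -17952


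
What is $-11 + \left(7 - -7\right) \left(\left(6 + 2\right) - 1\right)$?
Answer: $87$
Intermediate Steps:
$-11 + \left(7 - -7\right) \left(\left(6 + 2\right) - 1\right) = -11 + \left(7 + 7\right) \left(8 - 1\right) = -11 + 14 \cdot 7 = -11 + 98 = 87$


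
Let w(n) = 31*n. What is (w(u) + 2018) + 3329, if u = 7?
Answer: 5564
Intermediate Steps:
(w(u) + 2018) + 3329 = (31*7 + 2018) + 3329 = (217 + 2018) + 3329 = 2235 + 3329 = 5564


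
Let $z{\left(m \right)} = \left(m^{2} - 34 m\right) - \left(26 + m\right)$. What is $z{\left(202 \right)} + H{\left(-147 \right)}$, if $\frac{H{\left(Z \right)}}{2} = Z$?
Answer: $33414$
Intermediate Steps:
$H{\left(Z \right)} = 2 Z$
$z{\left(m \right)} = -26 + m^{2} - 35 m$
$z{\left(202 \right)} + H{\left(-147 \right)} = \left(-26 + 202^{2} - 7070\right) + 2 \left(-147\right) = \left(-26 + 40804 - 7070\right) - 294 = 33708 - 294 = 33414$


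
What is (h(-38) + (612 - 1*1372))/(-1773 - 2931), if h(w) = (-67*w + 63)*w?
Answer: 49951/2352 ≈ 21.238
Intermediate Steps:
h(w) = w*(63 - 67*w) (h(w) = (63 - 67*w)*w = w*(63 - 67*w))
(h(-38) + (612 - 1*1372))/(-1773 - 2931) = (-38*(63 - 67*(-38)) + (612 - 1*1372))/(-1773 - 2931) = (-38*(63 + 2546) + (612 - 1372))/(-4704) = (-38*2609 - 760)*(-1/4704) = (-99142 - 760)*(-1/4704) = -99902*(-1/4704) = 49951/2352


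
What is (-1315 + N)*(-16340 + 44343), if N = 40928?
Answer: 1109282839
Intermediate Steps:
(-1315 + N)*(-16340 + 44343) = (-1315 + 40928)*(-16340 + 44343) = 39613*28003 = 1109282839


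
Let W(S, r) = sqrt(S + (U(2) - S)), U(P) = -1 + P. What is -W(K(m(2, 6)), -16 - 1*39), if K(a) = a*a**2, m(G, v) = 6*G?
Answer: -1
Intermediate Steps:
K(a) = a**3
W(S, r) = 1 (W(S, r) = sqrt(S + ((-1 + 2) - S)) = sqrt(S + (1 - S)) = sqrt(1) = 1)
-W(K(m(2, 6)), -16 - 1*39) = -1*1 = -1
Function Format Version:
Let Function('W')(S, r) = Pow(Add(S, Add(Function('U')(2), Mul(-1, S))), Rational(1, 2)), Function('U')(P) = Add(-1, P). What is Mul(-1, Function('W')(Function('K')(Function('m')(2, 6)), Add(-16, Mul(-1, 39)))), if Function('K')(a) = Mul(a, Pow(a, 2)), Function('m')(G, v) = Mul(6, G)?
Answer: -1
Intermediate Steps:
Function('K')(a) = Pow(a, 3)
Function('W')(S, r) = 1 (Function('W')(S, r) = Pow(Add(S, Add(Add(-1, 2), Mul(-1, S))), Rational(1, 2)) = Pow(Add(S, Add(1, Mul(-1, S))), Rational(1, 2)) = Pow(1, Rational(1, 2)) = 1)
Mul(-1, Function('W')(Function('K')(Function('m')(2, 6)), Add(-16, Mul(-1, 39)))) = Mul(-1, 1) = -1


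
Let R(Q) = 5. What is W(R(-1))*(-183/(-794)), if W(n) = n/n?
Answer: 183/794 ≈ 0.23048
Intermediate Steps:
W(n) = 1
W(R(-1))*(-183/(-794)) = 1*(-183/(-794)) = 1*(-183*(-1/794)) = 1*(183/794) = 183/794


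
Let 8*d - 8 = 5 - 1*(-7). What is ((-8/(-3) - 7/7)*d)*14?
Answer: 175/3 ≈ 58.333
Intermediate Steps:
d = 5/2 (d = 1 + (5 - 1*(-7))/8 = 1 + (5 + 7)/8 = 1 + (1/8)*12 = 1 + 3/2 = 5/2 ≈ 2.5000)
((-8/(-3) - 7/7)*d)*14 = ((-8/(-3) - 7/7)*(5/2))*14 = ((-8*(-1/3) - 7*1/7)*(5/2))*14 = ((8/3 - 1)*(5/2))*14 = ((5/3)*(5/2))*14 = (25/6)*14 = 175/3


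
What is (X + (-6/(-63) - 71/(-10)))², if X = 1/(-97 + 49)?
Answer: 145274809/2822400 ≈ 51.472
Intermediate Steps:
X = -1/48 (X = 1/(-48) = -1/48 ≈ -0.020833)
(X + (-6/(-63) - 71/(-10)))² = (-1/48 + (-6/(-63) - 71/(-10)))² = (-1/48 + (-6*(-1/63) - 71*(-⅒)))² = (-1/48 + (2/21 + 71/10))² = (-1/48 + 1511/210)² = (12053/1680)² = 145274809/2822400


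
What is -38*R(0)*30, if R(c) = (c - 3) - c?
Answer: 3420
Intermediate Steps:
R(c) = -3 (R(c) = (-3 + c) - c = -3)
-38*R(0)*30 = -38*(-3)*30 = 114*30 = 3420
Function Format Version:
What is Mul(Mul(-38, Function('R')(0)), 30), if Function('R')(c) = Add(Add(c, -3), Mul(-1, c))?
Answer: 3420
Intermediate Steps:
Function('R')(c) = -3 (Function('R')(c) = Add(Add(-3, c), Mul(-1, c)) = -3)
Mul(Mul(-38, Function('R')(0)), 30) = Mul(Mul(-38, -3), 30) = Mul(114, 30) = 3420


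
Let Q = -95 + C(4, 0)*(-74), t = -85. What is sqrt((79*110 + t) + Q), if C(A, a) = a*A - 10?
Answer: 5*sqrt(370) ≈ 96.177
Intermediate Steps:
C(A, a) = -10 + A*a (C(A, a) = A*a - 10 = -10 + A*a)
Q = 645 (Q = -95 + (-10 + 4*0)*(-74) = -95 + (-10 + 0)*(-74) = -95 - 10*(-74) = -95 + 740 = 645)
sqrt((79*110 + t) + Q) = sqrt((79*110 - 85) + 645) = sqrt((8690 - 85) + 645) = sqrt(8605 + 645) = sqrt(9250) = 5*sqrt(370)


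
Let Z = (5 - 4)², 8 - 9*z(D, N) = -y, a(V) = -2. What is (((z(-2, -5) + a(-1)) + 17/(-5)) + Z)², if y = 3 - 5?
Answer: 3136/225 ≈ 13.938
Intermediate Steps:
y = -2
z(D, N) = ⅔ (z(D, N) = 8/9 - (-1)*(-2)/9 = 8/9 - ⅑*2 = 8/9 - 2/9 = ⅔)
Z = 1 (Z = 1² = 1)
(((z(-2, -5) + a(-1)) + 17/(-5)) + Z)² = (((⅔ - 2) + 17/(-5)) + 1)² = ((-4/3 + 17*(-⅕)) + 1)² = ((-4/3 - 17/5) + 1)² = (-71/15 + 1)² = (-56/15)² = 3136/225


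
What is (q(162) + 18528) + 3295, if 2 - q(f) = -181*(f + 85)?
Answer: 66532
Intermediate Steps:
q(f) = 15387 + 181*f (q(f) = 2 - (-181)*(f + 85) = 2 - (-181)*(85 + f) = 2 - (-15385 - 181*f) = 2 + (15385 + 181*f) = 15387 + 181*f)
(q(162) + 18528) + 3295 = ((15387 + 181*162) + 18528) + 3295 = ((15387 + 29322) + 18528) + 3295 = (44709 + 18528) + 3295 = 63237 + 3295 = 66532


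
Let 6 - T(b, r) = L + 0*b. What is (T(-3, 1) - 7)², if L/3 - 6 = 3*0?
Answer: 361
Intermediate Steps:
L = 18 (L = 18 + 3*(3*0) = 18 + 3*0 = 18 + 0 = 18)
T(b, r) = -12 (T(b, r) = 6 - (18 + 0*b) = 6 - (18 + 0) = 6 - 1*18 = 6 - 18 = -12)
(T(-3, 1) - 7)² = (-12 - 7)² = (-19)² = 361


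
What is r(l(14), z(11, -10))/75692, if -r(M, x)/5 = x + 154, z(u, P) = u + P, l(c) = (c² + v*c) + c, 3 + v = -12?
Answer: -775/75692 ≈ -0.010239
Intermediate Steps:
v = -15 (v = -3 - 12 = -15)
l(c) = c² - 14*c (l(c) = (c² - 15*c) + c = c² - 14*c)
z(u, P) = P + u
r(M, x) = -770 - 5*x (r(M, x) = -5*(x + 154) = -5*(154 + x) = -770 - 5*x)
r(l(14), z(11, -10))/75692 = (-770 - 5*(-10 + 11))/75692 = (-770 - 5*1)*(1/75692) = (-770 - 5)*(1/75692) = -775*1/75692 = -775/75692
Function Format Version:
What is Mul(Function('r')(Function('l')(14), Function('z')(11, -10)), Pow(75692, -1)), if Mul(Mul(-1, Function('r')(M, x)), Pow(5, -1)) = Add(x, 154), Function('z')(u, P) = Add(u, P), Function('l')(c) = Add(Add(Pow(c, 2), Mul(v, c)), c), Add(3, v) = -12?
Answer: Rational(-775, 75692) ≈ -0.010239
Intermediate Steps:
v = -15 (v = Add(-3, -12) = -15)
Function('l')(c) = Add(Pow(c, 2), Mul(-14, c)) (Function('l')(c) = Add(Add(Pow(c, 2), Mul(-15, c)), c) = Add(Pow(c, 2), Mul(-14, c)))
Function('z')(u, P) = Add(P, u)
Function('r')(M, x) = Add(-770, Mul(-5, x)) (Function('r')(M, x) = Mul(-5, Add(x, 154)) = Mul(-5, Add(154, x)) = Add(-770, Mul(-5, x)))
Mul(Function('r')(Function('l')(14), Function('z')(11, -10)), Pow(75692, -1)) = Mul(Add(-770, Mul(-5, Add(-10, 11))), Pow(75692, -1)) = Mul(Add(-770, Mul(-5, 1)), Rational(1, 75692)) = Mul(Add(-770, -5), Rational(1, 75692)) = Mul(-775, Rational(1, 75692)) = Rational(-775, 75692)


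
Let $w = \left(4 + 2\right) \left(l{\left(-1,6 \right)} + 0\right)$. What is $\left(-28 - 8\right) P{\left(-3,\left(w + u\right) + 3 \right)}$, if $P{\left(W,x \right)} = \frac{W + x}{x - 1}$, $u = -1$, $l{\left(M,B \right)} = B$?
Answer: $- \frac{1260}{37} \approx -34.054$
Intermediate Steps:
$w = 36$ ($w = \left(4 + 2\right) \left(6 + 0\right) = 6 \cdot 6 = 36$)
$P{\left(W,x \right)} = \frac{W + x}{-1 + x}$
$\left(-28 - 8\right) P{\left(-3,\left(w + u\right) + 3 \right)} = \left(-28 - 8\right) \frac{-3 + \left(\left(36 - 1\right) + 3\right)}{-1 + \left(\left(36 - 1\right) + 3\right)} = - 36 \frac{-3 + \left(35 + 3\right)}{-1 + \left(35 + 3\right)} = - 36 \frac{-3 + 38}{-1 + 38} = - 36 \cdot \frac{1}{37} \cdot 35 = \left(-36\right) \frac{35}{37} = - \frac{1260}{37}$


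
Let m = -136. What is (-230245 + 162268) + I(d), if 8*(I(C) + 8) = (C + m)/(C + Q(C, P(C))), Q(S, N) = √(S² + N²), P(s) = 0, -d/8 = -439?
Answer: -238763109/3512 ≈ -67985.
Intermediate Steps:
d = 3512 (d = -8*(-439) = 3512)
Q(S, N) = √(N² + S²)
I(C) = -8 + (-136 + C)/(8*(C + √(C²))) (I(C) = -8 + ((C - 136)/(C + √(0² + C²)))/8 = -8 + ((-136 + C)/(C + √(0 + C²)))/8 = -8 + ((-136 + C)/(C + √(C²)))/8 = -8 + (-136 + C)/(8*(C + √(C²))))
(-230245 + 162268) + I(d) = (-230245 + 162268) + (-17 - 8*√(3512²) - 63/8*3512)/(3512 + √(3512²)) = -67977 + (-17 - 8*√12334144 - 27657)/(3512 + √12334144) = -67977 + (-17 - 8*3512 - 27657)/(3512 + 3512) = -67977 + (-17 - 28096 - 27657)/7024 = -67977 + (1/7024)*(-55770) = -67977 - 27885/3512 = -238763109/3512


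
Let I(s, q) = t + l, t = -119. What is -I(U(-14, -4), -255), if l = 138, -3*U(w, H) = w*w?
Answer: -19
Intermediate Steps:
U(w, H) = -w²/3 (U(w, H) = -w*w/3 = -w²/3)
I(s, q) = 19 (I(s, q) = -119 + 138 = 19)
-I(U(-14, -4), -255) = -1*19 = -19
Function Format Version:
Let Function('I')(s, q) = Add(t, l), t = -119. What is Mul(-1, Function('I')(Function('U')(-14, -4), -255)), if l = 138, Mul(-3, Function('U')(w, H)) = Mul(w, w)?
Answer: -19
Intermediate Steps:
Function('U')(w, H) = Mul(Rational(-1, 3), Pow(w, 2)) (Function('U')(w, H) = Mul(Rational(-1, 3), Mul(w, w)) = Mul(Rational(-1, 3), Pow(w, 2)))
Function('I')(s, q) = 19 (Function('I')(s, q) = Add(-119, 138) = 19)
Mul(-1, Function('I')(Function('U')(-14, -4), -255)) = Mul(-1, 19) = -19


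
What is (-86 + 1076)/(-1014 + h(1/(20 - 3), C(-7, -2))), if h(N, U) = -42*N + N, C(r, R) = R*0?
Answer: -16830/17279 ≈ -0.97401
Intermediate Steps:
C(r, R) = 0
h(N, U) = -41*N
(-86 + 1076)/(-1014 + h(1/(20 - 3), C(-7, -2))) = (-86 + 1076)/(-1014 - 41/(20 - 3)) = 990/(-1014 - 41/17) = 990/(-17279/17) = 990*(-17/17279) = -16830/17279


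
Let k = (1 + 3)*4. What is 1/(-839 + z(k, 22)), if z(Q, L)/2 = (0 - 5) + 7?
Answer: -1/835 ≈ -0.0011976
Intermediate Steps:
k = 16 (k = 4*4 = 16)
z(Q, L) = 4 (z(Q, L) = 2*((0 - 5) + 7) = 2*(-5 + 7) = 2*2 = 4)
1/(-839 + z(k, 22)) = 1/(-839 + 4) = 1/(-835) = -1/835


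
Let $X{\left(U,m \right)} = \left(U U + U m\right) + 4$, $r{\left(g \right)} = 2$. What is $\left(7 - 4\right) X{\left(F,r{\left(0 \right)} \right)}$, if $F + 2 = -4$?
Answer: $84$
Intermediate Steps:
$F = -6$ ($F = -2 - 4 = -6$)
$X{\left(U,m \right)} = 4 + U^{2} + U m$ ($X{\left(U,m \right)} = \left(U^{2} + U m\right) + 4 = 4 + U^{2} + U m$)
$\left(7 - 4\right) X{\left(F,r{\left(0 \right)} \right)} = \left(7 - 4\right) \left(4 + \left(-6\right)^{2} - 12\right) = 3 \left(4 + 36 - 12\right) = 3 \cdot 28 = 84$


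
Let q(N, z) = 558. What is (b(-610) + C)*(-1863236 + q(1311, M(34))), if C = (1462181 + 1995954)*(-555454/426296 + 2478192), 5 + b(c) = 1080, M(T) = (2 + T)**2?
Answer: -1701240516498219305924985/106574 ≈ -1.5963e+19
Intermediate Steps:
b(c) = 1075 (b(c) = -5 + 1080 = 1075)
C = 1826660878890305015/213148 (C = 3458135*(-555454*1/426296 + 2478192) = 3458135*(-277727/213148 + 2478192) = 3458135*(528221390689/213148) = 1826660878890305015/213148 ≈ 8.5699e+12)
(b(-610) + C)*(-1863236 + q(1311, M(34))) = (1075 + 1826660878890305015/213148)*(-1863236 + 558) = (1826660879119439115/213148)*(-1862678) = -1701240516498219305924985/106574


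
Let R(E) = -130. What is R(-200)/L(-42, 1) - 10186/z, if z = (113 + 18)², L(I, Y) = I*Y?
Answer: 901559/360381 ≈ 2.5017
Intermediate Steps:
z = 17161 (z = 131² = 17161)
R(-200)/L(-42, 1) - 10186/z = -130/((-42*1)) - 10186/17161 = -130/(-42) - 10186*1/17161 = -130*(-1/42) - 10186/17161 = 65/21 - 10186/17161 = 901559/360381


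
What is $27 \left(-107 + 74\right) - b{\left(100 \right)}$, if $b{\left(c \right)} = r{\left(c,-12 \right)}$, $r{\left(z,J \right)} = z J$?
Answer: $309$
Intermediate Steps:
$r{\left(z,J \right)} = J z$
$b{\left(c \right)} = - 12 c$
$27 \left(-107 + 74\right) - b{\left(100 \right)} = 27 \left(-107 + 74\right) - \left(-12\right) 100 = 27 \left(-33\right) - -1200 = -891 + 1200 = 309$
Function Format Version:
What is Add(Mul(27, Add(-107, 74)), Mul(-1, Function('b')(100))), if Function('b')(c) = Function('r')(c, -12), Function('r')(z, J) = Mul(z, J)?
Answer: 309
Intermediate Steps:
Function('r')(z, J) = Mul(J, z)
Function('b')(c) = Mul(-12, c)
Add(Mul(27, Add(-107, 74)), Mul(-1, Function('b')(100))) = Add(Mul(27, Add(-107, 74)), Mul(-1, Mul(-12, 100))) = Add(Mul(27, -33), Mul(-1, -1200)) = Add(-891, 1200) = 309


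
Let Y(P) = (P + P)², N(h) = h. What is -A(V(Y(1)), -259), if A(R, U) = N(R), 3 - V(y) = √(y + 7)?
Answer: -3 + √11 ≈ 0.31662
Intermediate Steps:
Y(P) = 4*P² (Y(P) = (2*P)² = 4*P²)
V(y) = 3 - √(7 + y) (V(y) = 3 - √(y + 7) = 3 - √(7 + y))
A(R, U) = R
-A(V(Y(1)), -259) = -(3 - √(7 + 4*1²)) = -(3 - √(7 + 4*1)) = -(3 - √(7 + 4)) = -(3 - √11) = -3 + √11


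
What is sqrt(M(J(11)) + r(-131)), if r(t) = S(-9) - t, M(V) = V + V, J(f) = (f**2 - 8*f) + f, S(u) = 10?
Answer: sqrt(229) ≈ 15.133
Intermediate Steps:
J(f) = f**2 - 7*f
M(V) = 2*V
r(t) = 10 - t
sqrt(M(J(11)) + r(-131)) = sqrt(2*(11*(-7 + 11)) + (10 - 1*(-131))) = sqrt(2*(11*4) + (10 + 131)) = sqrt(2*44 + 141) = sqrt(88 + 141) = sqrt(229)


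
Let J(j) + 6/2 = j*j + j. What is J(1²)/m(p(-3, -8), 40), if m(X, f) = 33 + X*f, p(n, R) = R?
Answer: 1/287 ≈ 0.0034843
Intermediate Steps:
J(j) = -3 + j + j² (J(j) = -3 + (j*j + j) = -3 + (j² + j) = -3 + (j + j²) = -3 + j + j²)
J(1²)/m(p(-3, -8), 40) = (-3 + 1² + (1²)²)/(33 - 8*40) = (-3 + 1 + 1²)/(33 - 320) = (-3 + 1 + 1)/(-287) = -1*(-1/287) = 1/287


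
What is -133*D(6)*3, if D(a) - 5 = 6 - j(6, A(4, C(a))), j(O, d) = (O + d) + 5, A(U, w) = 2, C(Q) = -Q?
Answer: 798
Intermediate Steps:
j(O, d) = 5 + O + d
D(a) = -2 (D(a) = 5 + (6 - (5 + 6 + 2)) = 5 + (6 - 1*13) = 5 + (6 - 13) = 5 - 7 = -2)
-133*D(6)*3 = -(-266)*3 = -133*(-6) = 798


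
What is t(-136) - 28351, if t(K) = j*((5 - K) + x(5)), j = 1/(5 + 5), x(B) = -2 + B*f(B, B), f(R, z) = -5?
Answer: -141698/5 ≈ -28340.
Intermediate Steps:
x(B) = -2 - 5*B (x(B) = -2 + B*(-5) = -2 - 5*B)
j = ⅒ (j = 1/10 = ⅒ ≈ 0.10000)
t(K) = -11/5 - K/10 (t(K) = ((5 - K) + (-2 - 5*5))/10 = ((5 - K) + (-2 - 25))/10 = ((5 - K) - 27)/10 = (-22 - K)/10 = -11/5 - K/10)
t(-136) - 28351 = (-11/5 - ⅒*(-136)) - 28351 = (-11/5 + 68/5) - 28351 = 57/5 - 28351 = -141698/5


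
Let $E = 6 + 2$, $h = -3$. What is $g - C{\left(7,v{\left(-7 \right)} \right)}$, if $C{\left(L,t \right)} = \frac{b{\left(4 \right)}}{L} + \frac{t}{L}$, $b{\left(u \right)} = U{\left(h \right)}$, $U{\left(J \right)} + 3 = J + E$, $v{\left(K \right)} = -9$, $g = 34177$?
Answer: $34178$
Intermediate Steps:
$E = 8$
$U{\left(J \right)} = 5 + J$ ($U{\left(J \right)} = -3 + \left(J + 8\right) = -3 + \left(8 + J\right) = 5 + J$)
$b{\left(u \right)} = 2$ ($b{\left(u \right)} = 5 - 3 = 2$)
$C{\left(L,t \right)} = \frac{2}{L} + \frac{t}{L}$
$g - C{\left(7,v{\left(-7 \right)} \right)} = 34177 - \frac{2 - 9}{7} = 34177 - \frac{1}{7} \left(-7\right) = 34177 - -1 = 34177 + 1 = 34178$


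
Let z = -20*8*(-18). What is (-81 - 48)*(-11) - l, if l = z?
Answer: -1461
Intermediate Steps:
z = 2880 (z = -160*(-18) = 2880)
l = 2880
(-81 - 48)*(-11) - l = (-81 - 48)*(-11) - 1*2880 = -129*(-11) - 2880 = 1419 - 2880 = -1461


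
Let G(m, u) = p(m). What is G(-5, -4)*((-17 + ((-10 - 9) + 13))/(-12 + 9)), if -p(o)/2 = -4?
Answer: 184/3 ≈ 61.333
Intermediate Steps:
p(o) = 8 (p(o) = -2*(-4) = 8)
G(m, u) = 8
G(-5, -4)*((-17 + ((-10 - 9) + 13))/(-12 + 9)) = 8*((-17 + ((-10 - 9) + 13))/(-12 + 9)) = 8*((-17 + (-19 + 13))/(-3)) = 8*((-17 - 6)*(-1/3)) = 8*(-23*(-1/3)) = 8*(23/3) = 184/3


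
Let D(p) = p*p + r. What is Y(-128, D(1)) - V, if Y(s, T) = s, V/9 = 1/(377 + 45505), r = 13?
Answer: -652545/5098 ≈ -128.00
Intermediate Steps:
V = 1/5098 (V = 9/(377 + 45505) = 9/45882 = 9*(1/45882) = 1/5098 ≈ 0.00019616)
D(p) = 13 + p² (D(p) = p*p + 13 = p² + 13 = 13 + p²)
Y(-128, D(1)) - V = -128 - 1*1/5098 = -128 - 1/5098 = -652545/5098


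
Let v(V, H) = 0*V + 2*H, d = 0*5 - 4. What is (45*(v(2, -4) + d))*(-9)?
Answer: 4860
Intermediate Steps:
d = -4 (d = 0 - 4 = -4)
v(V, H) = 2*H (v(V, H) = 0 + 2*H = 2*H)
(45*(v(2, -4) + d))*(-9) = (45*(2*(-4) - 4))*(-9) = (45*(-8 - 4))*(-9) = (45*(-12))*(-9) = -540*(-9) = 4860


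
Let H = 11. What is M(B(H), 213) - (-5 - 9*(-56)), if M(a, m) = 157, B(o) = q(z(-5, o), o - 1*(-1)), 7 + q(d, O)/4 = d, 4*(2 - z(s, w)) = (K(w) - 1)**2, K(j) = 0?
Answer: -342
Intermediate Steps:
z(s, w) = 7/4 (z(s, w) = 2 - (0 - 1)**2/4 = 2 - 1/4*(-1)**2 = 2 - 1/4*1 = 2 - 1/4 = 7/4)
q(d, O) = -28 + 4*d
B(o) = -21 (B(o) = -28 + 4*(7/4) = -28 + 7 = -21)
M(B(H), 213) - (-5 - 9*(-56)) = 157 - (-5 - 9*(-56)) = 157 - (-5 + 504) = 157 - 1*499 = 157 - 499 = -342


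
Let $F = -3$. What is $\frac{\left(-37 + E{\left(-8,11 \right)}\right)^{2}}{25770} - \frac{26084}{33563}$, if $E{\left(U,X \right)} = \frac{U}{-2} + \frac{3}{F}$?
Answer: $- \frac{316692926}{432459255} \approx -0.73231$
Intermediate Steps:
$E{\left(U,X \right)} = -1 - \frac{U}{2}$ ($E{\left(U,X \right)} = \frac{U}{-2} + \frac{3}{-3} = U \left(- \frac{1}{2}\right) + 3 \left(- \frac{1}{3}\right) = - \frac{U}{2} - 1 = -1 - \frac{U}{2}$)
$\frac{\left(-37 + E{\left(-8,11 \right)}\right)^{2}}{25770} - \frac{26084}{33563} = \frac{\left(-37 - -3\right)^{2}}{25770} - \frac{26084}{33563} = \left(-37 + \left(-1 + 4\right)\right)^{2} \cdot \frac{1}{25770} - \frac{26084}{33563} = \left(-37 + 3\right)^{2} \cdot \frac{1}{25770} - \frac{26084}{33563} = \left(-34\right)^{2} \cdot \frac{1}{25770} - \frac{26084}{33563} = 1156 \cdot \frac{1}{25770} - \frac{26084}{33563} = \frac{578}{12885} - \frac{26084}{33563} = - \frac{316692926}{432459255}$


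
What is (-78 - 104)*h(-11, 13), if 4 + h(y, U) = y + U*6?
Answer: -11466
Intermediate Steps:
h(y, U) = -4 + y + 6*U (h(y, U) = -4 + (y + U*6) = -4 + (y + 6*U) = -4 + y + 6*U)
(-78 - 104)*h(-11, 13) = (-78 - 104)*(-4 - 11 + 6*13) = -182*(-4 - 11 + 78) = -182*63 = -11466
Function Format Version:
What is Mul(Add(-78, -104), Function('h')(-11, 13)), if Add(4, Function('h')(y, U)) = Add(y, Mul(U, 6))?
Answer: -11466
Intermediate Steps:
Function('h')(y, U) = Add(-4, y, Mul(6, U)) (Function('h')(y, U) = Add(-4, Add(y, Mul(U, 6))) = Add(-4, Add(y, Mul(6, U))) = Add(-4, y, Mul(6, U)))
Mul(Add(-78, -104), Function('h')(-11, 13)) = Mul(Add(-78, -104), Add(-4, -11, Mul(6, 13))) = Mul(-182, Add(-4, -11, 78)) = Mul(-182, 63) = -11466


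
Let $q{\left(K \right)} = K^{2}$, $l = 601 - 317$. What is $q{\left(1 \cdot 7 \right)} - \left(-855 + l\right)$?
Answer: $620$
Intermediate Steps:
$l = 284$ ($l = 601 - 317 = 284$)
$q{\left(1 \cdot 7 \right)} - \left(-855 + l\right) = \left(1 \cdot 7\right)^{2} - \left(-855 + 284\right) = 7^{2} - -571 = 49 + 571 = 620$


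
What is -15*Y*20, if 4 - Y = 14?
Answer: 3000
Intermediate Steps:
Y = -10 (Y = 4 - 1*14 = 4 - 14 = -10)
-15*Y*20 = -15*(-10)*20 = 150*20 = 3000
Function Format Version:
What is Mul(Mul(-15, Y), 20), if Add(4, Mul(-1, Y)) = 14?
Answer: 3000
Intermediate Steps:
Y = -10 (Y = Add(4, Mul(-1, 14)) = Add(4, -14) = -10)
Mul(Mul(-15, Y), 20) = Mul(Mul(-15, -10), 20) = Mul(150, 20) = 3000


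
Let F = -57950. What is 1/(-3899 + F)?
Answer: -1/61849 ≈ -1.6168e-5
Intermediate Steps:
1/(-3899 + F) = 1/(-3899 - 57950) = 1/(-61849) = -1/61849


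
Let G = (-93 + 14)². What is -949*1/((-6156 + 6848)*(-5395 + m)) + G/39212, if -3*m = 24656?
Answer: 22061825477/138526055758 ≈ 0.15926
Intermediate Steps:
m = -24656/3 (m = -⅓*24656 = -24656/3 ≈ -8218.7)
G = 6241 (G = (-79)² = 6241)
-949*1/((-6156 + 6848)*(-5395 + m)) + G/39212 = -949*1/((-6156 + 6848)*(-5395 - 24656/3)) + 6241/39212 = -949/((-40841/3*692)) + 6241*(1/39212) = -949/(-28261972/3) + 6241/39212 = -949*(-3/28261972) + 6241/39212 = 2847/28261972 + 6241/39212 = 22061825477/138526055758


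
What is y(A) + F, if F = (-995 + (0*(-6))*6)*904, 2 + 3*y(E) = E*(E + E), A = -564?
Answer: -2062250/3 ≈ -6.8742e+5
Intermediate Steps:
y(E) = -2/3 + 2*E**2/3 (y(E) = -2/3 + (E*(E + E))/3 = -2/3 + (E*(2*E))/3 = -2/3 + (2*E**2)/3 = -2/3 + 2*E**2/3)
F = -899480 (F = (-995 + 0*6)*904 = (-995 + 0)*904 = -995*904 = -899480)
y(A) + F = (-2/3 + (2/3)*(-564)**2) - 899480 = (-2/3 + (2/3)*318096) - 899480 = (-2/3 + 212064) - 899480 = 636190/3 - 899480 = -2062250/3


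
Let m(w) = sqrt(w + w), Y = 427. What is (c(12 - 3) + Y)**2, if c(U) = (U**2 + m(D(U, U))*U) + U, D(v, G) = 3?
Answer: 267775 + 9306*sqrt(6) ≈ 2.9057e+5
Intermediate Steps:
m(w) = sqrt(2)*sqrt(w) (m(w) = sqrt(2*w) = sqrt(2)*sqrt(w))
c(U) = U + U**2 + U*sqrt(6) (c(U) = (U**2 + (sqrt(2)*sqrt(3))*U) + U = (U**2 + sqrt(6)*U) + U = (U**2 + U*sqrt(6)) + U = U + U**2 + U*sqrt(6))
(c(12 - 3) + Y)**2 = ((12 - 3)*(1 + (12 - 3) + sqrt(6)) + 427)**2 = (9*(1 + 9 + sqrt(6)) + 427)**2 = (9*(10 + sqrt(6)) + 427)**2 = ((90 + 9*sqrt(6)) + 427)**2 = (517 + 9*sqrt(6))**2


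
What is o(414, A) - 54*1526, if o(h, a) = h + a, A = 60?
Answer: -81930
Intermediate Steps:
o(h, a) = a + h
o(414, A) - 54*1526 = (60 + 414) - 54*1526 = 474 - 82404 = -81930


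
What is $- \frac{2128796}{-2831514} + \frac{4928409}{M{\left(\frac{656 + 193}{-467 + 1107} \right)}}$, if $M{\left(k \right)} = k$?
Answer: $\frac{1488518603222074}{400659231} \approx 3.7152 \cdot 10^{6}$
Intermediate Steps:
$- \frac{2128796}{-2831514} + \frac{4928409}{M{\left(\frac{656 + 193}{-467 + 1107} \right)}} = - \frac{2128796}{-2831514} + \frac{4928409}{\left(656 + 193\right) \frac{1}{-467 + 1107}} = \left(-2128796\right) \left(- \frac{1}{2831514}\right) + \frac{4928409}{849 \cdot \frac{1}{640}} = \frac{1064398}{1415757} + \frac{4928409}{849 \cdot \frac{1}{640}} = \frac{1064398}{1415757} + \frac{4928409}{\frac{849}{640}} = \frac{1064398}{1415757} + 4928409 \cdot \frac{640}{849} = \frac{1064398}{1415757} + \frac{1051393920}{283} = \frac{1488518603222074}{400659231}$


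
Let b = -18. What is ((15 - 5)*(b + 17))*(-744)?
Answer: 7440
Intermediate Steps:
((15 - 5)*(b + 17))*(-744) = ((15 - 5)*(-18 + 17))*(-744) = (10*(-1))*(-744) = -10*(-744) = 7440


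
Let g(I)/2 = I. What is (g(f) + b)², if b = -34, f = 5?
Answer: 576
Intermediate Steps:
g(I) = 2*I
(g(f) + b)² = (2*5 - 34)² = (10 - 34)² = (-24)² = 576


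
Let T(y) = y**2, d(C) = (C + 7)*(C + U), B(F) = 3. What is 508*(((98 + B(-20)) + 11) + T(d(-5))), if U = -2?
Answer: 156464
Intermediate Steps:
d(C) = (-2 + C)*(7 + C) (d(C) = (C + 7)*(C - 2) = (7 + C)*(-2 + C) = (-2 + C)*(7 + C))
508*(((98 + B(-20)) + 11) + T(d(-5))) = 508*(((98 + 3) + 11) + (-14 + (-5)**2 + 5*(-5))**2) = 508*((101 + 11) + (-14 + 25 - 25)**2) = 508*(112 + (-14)**2) = 508*(112 + 196) = 508*308 = 156464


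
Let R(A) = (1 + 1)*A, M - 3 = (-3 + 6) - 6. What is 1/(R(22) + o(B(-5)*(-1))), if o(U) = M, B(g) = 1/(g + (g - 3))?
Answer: 1/44 ≈ 0.022727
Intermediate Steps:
B(g) = 1/(-3 + 2*g) (B(g) = 1/(g + (-3 + g)) = 1/(-3 + 2*g))
M = 0 (M = 3 + ((-3 + 6) - 6) = 3 + (3 - 6) = 3 - 3 = 0)
o(U) = 0
R(A) = 2*A
1/(R(22) + o(B(-5)*(-1))) = 1/(2*22 + 0) = 1/(44 + 0) = 1/44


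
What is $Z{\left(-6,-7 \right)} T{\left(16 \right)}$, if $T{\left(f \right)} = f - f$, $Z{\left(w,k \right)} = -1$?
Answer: $0$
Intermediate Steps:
$T{\left(f \right)} = 0$
$Z{\left(-6,-7 \right)} T{\left(16 \right)} = \left(-1\right) 0 = 0$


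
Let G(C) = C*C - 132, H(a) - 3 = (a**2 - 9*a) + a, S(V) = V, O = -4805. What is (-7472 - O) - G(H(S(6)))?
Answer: -2616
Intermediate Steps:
H(a) = 3 + a**2 - 8*a (H(a) = 3 + ((a**2 - 9*a) + a) = 3 + (a**2 - 8*a) = 3 + a**2 - 8*a)
G(C) = -132 + C**2 (G(C) = C**2 - 132 = -132 + C**2)
(-7472 - O) - G(H(S(6))) = (-7472 - 1*(-4805)) - (-132 + (3 + 6**2 - 8*6)**2) = (-7472 + 4805) - (-132 + (3 + 36 - 48)**2) = -2667 - (-132 + (-9)**2) = -2667 - (-132 + 81) = -2667 - 1*(-51) = -2667 + 51 = -2616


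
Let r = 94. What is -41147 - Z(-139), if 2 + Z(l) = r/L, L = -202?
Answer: -4155598/101 ≈ -41145.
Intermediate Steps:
Z(l) = -249/101 (Z(l) = -2 + 94/(-202) = -2 + 94*(-1/202) = -2 - 47/101 = -249/101)
-41147 - Z(-139) = -41147 - 1*(-249/101) = -41147 + 249/101 = -4155598/101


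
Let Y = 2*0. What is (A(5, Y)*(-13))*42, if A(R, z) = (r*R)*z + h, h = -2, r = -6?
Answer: 1092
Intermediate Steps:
Y = 0
A(R, z) = -2 - 6*R*z (A(R, z) = (-6*R)*z - 2 = -6*R*z - 2 = -2 - 6*R*z)
(A(5, Y)*(-13))*42 = ((-2 - 6*5*0)*(-13))*42 = ((-2 + 0)*(-13))*42 = -2*(-13)*42 = 26*42 = 1092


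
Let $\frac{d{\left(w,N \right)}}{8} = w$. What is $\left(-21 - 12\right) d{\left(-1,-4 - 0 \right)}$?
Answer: $264$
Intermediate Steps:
$d{\left(w,N \right)} = 8 w$
$\left(-21 - 12\right) d{\left(-1,-4 - 0 \right)} = \left(-21 - 12\right) 8 \left(-1\right) = \left(-33\right) \left(-8\right) = 264$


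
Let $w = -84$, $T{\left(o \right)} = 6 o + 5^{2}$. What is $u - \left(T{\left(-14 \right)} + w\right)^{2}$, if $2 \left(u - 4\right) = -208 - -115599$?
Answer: $\frac{74501}{2} \approx 37251.0$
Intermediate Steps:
$T{\left(o \right)} = 25 + 6 o$ ($T{\left(o \right)} = 6 o + 25 = 25 + 6 o$)
$u = \frac{115399}{2}$ ($u = 4 + \frac{-208 - -115599}{2} = 4 + \frac{-208 + 115599}{2} = 4 + \frac{1}{2} \cdot 115391 = 4 + \frac{115391}{2} = \frac{115399}{2} \approx 57700.0$)
$u - \left(T{\left(-14 \right)} + w\right)^{2} = \frac{115399}{2} - \left(\left(25 + 6 \left(-14\right)\right) - 84\right)^{2} = \frac{115399}{2} - \left(\left(25 - 84\right) - 84\right)^{2} = \frac{115399}{2} - \left(-59 - 84\right)^{2} = \frac{115399}{2} - \left(-143\right)^{2} = \frac{115399}{2} - 20449 = \frac{74501}{2}$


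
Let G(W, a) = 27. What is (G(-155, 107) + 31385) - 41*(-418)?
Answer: 48550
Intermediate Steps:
(G(-155, 107) + 31385) - 41*(-418) = (27 + 31385) - 41*(-418) = 31412 + 17138 = 48550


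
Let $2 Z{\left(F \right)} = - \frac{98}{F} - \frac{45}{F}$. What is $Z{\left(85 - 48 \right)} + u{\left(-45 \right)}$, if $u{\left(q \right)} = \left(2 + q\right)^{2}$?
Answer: $\frac{136683}{74} \approx 1847.1$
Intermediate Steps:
$Z{\left(F \right)} = - \frac{143}{2 F}$ ($Z{\left(F \right)} = \frac{- \frac{98}{F} - \frac{45}{F}}{2} = \frac{\left(-143\right) \frac{1}{F}}{2} = - \frac{143}{2 F}$)
$Z{\left(85 - 48 \right)} + u{\left(-45 \right)} = - \frac{143}{2 \left(85 - 48\right)} + \left(2 - 45\right)^{2} = - \frac{143}{2 \cdot 37} + \left(-43\right)^{2} = \left(- \frac{143}{2}\right) \frac{1}{37} + 1849 = - \frac{143}{74} + 1849 = \frac{136683}{74}$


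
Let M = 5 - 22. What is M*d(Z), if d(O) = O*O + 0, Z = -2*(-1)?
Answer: -68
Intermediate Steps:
M = -17
Z = 2
d(O) = O² (d(O) = O² + 0 = O²)
M*d(Z) = -17*2² = -17*4 = -68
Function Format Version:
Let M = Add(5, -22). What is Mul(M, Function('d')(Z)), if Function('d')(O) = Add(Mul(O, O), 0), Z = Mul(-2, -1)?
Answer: -68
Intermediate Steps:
M = -17
Z = 2
Function('d')(O) = Pow(O, 2) (Function('d')(O) = Add(Pow(O, 2), 0) = Pow(O, 2))
Mul(M, Function('d')(Z)) = Mul(-17, Pow(2, 2)) = Mul(-17, 4) = -68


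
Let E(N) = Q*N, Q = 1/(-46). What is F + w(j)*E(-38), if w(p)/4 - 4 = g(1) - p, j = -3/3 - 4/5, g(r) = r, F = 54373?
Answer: 6255479/115 ≈ 54396.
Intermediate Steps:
Q = -1/46 ≈ -0.021739
j = -9/5 (j = -3*⅓ - 4*⅕ = -1 - ⅘ = -9/5 ≈ -1.8000)
w(p) = 20 - 4*p (w(p) = 16 + 4*(1 - p) = 16 + (4 - 4*p) = 20 - 4*p)
E(N) = -N/46
F + w(j)*E(-38) = 54373 + (20 - 4*(-9/5))*(-1/46*(-38)) = 54373 + (20 + 36/5)*(19/23) = 54373 + (136/5)*(19/23) = 54373 + 2584/115 = 6255479/115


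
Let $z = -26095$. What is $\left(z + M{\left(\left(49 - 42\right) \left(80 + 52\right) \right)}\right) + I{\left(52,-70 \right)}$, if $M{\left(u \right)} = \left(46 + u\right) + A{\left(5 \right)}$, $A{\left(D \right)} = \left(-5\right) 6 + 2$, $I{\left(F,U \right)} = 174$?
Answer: $-24979$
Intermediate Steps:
$A{\left(D \right)} = -28$ ($A{\left(D \right)} = -30 + 2 = -28$)
$M{\left(u \right)} = 18 + u$ ($M{\left(u \right)} = \left(46 + u\right) - 28 = 18 + u$)
$\left(z + M{\left(\left(49 - 42\right) \left(80 + 52\right) \right)}\right) + I{\left(52,-70 \right)} = \left(-26095 + \left(18 + \left(49 - 42\right) \left(80 + 52\right)\right)\right) + 174 = \left(-26095 + \left(18 + 7 \cdot 132\right)\right) + 174 = \left(-26095 + \left(18 + 924\right)\right) + 174 = \left(-26095 + 942\right) + 174 = -25153 + 174 = -24979$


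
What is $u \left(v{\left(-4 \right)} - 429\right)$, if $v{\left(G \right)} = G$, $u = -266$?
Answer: $115178$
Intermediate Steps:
$u \left(v{\left(-4 \right)} - 429\right) = - 266 \left(-4 - 429\right) = \left(-266\right) \left(-433\right) = 115178$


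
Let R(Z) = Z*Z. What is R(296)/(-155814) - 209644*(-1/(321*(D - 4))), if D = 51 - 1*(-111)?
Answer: 2351813494/658547871 ≈ 3.5712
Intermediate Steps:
D = 162 (D = 51 + 111 = 162)
R(Z) = Z**2
R(296)/(-155814) - 209644*(-1/(321*(D - 4))) = 296**2/(-155814) - 209644*(-1/(321*(162 - 4))) = 87616*(-1/155814) - 209644/((-321*158)) = -43808/77907 - 209644/(-50718) = -43808/77907 - 209644*(-1/50718) = -43808/77907 + 104822/25359 = 2351813494/658547871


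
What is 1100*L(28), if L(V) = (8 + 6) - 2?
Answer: 13200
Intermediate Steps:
L(V) = 12 (L(V) = 14 - 2 = 12)
1100*L(28) = 1100*12 = 13200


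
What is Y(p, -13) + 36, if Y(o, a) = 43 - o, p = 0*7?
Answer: 79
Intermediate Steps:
p = 0
Y(p, -13) + 36 = (43 - 1*0) + 36 = (43 + 0) + 36 = 43 + 36 = 79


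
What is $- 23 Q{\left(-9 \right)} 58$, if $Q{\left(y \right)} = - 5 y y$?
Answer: $540270$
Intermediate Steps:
$Q{\left(y \right)} = - 5 y^{2}$
$- 23 Q{\left(-9 \right)} 58 = - 23 \left(- 5 \left(-9\right)^{2}\right) 58 = - 23 \left(\left(-5\right) 81\right) 58 = \left(-23\right) \left(-405\right) 58 = 9315 \cdot 58 = 540270$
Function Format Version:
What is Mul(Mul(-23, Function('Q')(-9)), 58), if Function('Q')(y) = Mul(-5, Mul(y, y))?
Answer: 540270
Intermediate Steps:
Function('Q')(y) = Mul(-5, Pow(y, 2))
Mul(Mul(-23, Function('Q')(-9)), 58) = Mul(Mul(-23, Mul(-5, Pow(-9, 2))), 58) = Mul(Mul(-23, Mul(-5, 81)), 58) = Mul(Mul(-23, -405), 58) = Mul(9315, 58) = 540270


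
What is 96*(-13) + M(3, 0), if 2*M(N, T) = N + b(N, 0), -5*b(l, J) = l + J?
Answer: -6234/5 ≈ -1246.8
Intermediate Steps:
b(l, J) = -J/5 - l/5 (b(l, J) = -(l + J)/5 = -(J + l)/5 = -J/5 - l/5)
M(N, T) = 2*N/5 (M(N, T) = (N + (-⅕*0 - N/5))/2 = (N + (0 - N/5))/2 = (N - N/5)/2 = (4*N/5)/2 = 2*N/5)
96*(-13) + M(3, 0) = 96*(-13) + (⅖)*3 = -1248 + 6/5 = -6234/5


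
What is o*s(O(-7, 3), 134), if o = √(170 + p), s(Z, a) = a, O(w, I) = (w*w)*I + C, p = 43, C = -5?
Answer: 134*√213 ≈ 1955.7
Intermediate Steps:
O(w, I) = -5 + I*w² (O(w, I) = (w*w)*I - 5 = w²*I - 5 = I*w² - 5 = -5 + I*w²)
o = √213 (o = √(170 + 43) = √213 ≈ 14.595)
o*s(O(-7, 3), 134) = √213*134 = 134*√213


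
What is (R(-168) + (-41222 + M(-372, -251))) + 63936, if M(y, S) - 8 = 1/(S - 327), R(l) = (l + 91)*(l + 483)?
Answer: -886075/578 ≈ -1533.0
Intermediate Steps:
R(l) = (91 + l)*(483 + l)
M(y, S) = 8 + 1/(-327 + S) (M(y, S) = 8 + 1/(S - 327) = 8 + 1/(-327 + S))
(R(-168) + (-41222 + M(-372, -251))) + 63936 = ((43953 + (-168)² + 574*(-168)) + (-41222 + (-2615 + 8*(-251))/(-327 - 251))) + 63936 = ((43953 + 28224 - 96432) + (-41222 + (-2615 - 2008)/(-578))) + 63936 = (-24255 + (-41222 - 1/578*(-4623))) + 63936 = (-24255 + (-41222 + 4623/578)) + 63936 = (-24255 - 23821693/578) + 63936 = -37841083/578 + 63936 = -886075/578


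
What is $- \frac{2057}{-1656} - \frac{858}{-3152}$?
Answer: $\frac{61754}{40779} \approx 1.5144$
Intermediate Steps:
$- \frac{2057}{-1656} - \frac{858}{-3152} = \left(-2057\right) \left(- \frac{1}{1656}\right) - - \frac{429}{1576} = \frac{2057}{1656} + \frac{429}{1576} = \frac{61754}{40779}$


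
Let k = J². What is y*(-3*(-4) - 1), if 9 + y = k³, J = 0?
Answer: -99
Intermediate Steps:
k = 0 (k = 0² = 0)
y = -9 (y = -9 + 0³ = -9 + 0 = -9)
y*(-3*(-4) - 1) = -9*(-3*(-4) - 1) = -9*(12 - 1) = -9*11 = -99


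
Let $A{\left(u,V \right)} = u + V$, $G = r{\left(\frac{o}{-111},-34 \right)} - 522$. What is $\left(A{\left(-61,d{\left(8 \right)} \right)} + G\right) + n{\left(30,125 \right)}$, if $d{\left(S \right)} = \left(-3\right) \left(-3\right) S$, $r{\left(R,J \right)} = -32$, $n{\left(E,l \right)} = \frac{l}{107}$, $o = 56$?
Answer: $- \frac{57976}{107} \approx -541.83$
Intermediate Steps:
$n{\left(E,l \right)} = \frac{l}{107}$ ($n{\left(E,l \right)} = l \frac{1}{107} = \frac{l}{107}$)
$d{\left(S \right)} = 9 S$
$G = -554$ ($G = -32 - 522 = -554$)
$A{\left(u,V \right)} = V + u$
$\left(A{\left(-61,d{\left(8 \right)} \right)} + G\right) + n{\left(30,125 \right)} = \left(\left(9 \cdot 8 - 61\right) - 554\right) + \frac{1}{107} \cdot 125 = \left(\left(72 - 61\right) - 554\right) + \frac{125}{107} = \left(11 - 554\right) + \frac{125}{107} = -543 + \frac{125}{107} = - \frac{57976}{107}$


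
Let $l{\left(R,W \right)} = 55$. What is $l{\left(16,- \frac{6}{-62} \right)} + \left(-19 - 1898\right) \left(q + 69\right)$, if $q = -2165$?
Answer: $4018087$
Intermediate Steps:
$l{\left(16,- \frac{6}{-62} \right)} + \left(-19 - 1898\right) \left(q + 69\right) = 55 + \left(-19 - 1898\right) \left(-2165 + 69\right) = 55 - -4018032 = 55 + 4018032 = 4018087$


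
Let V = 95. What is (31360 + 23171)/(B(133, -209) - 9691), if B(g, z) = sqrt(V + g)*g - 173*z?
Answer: 240536241/116069344 - 2417541*sqrt(57)/116069344 ≈ 1.9151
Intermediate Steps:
B(g, z) = -173*z + g*sqrt(95 + g) (B(g, z) = sqrt(95 + g)*g - 173*z = g*sqrt(95 + g) - 173*z = -173*z + g*sqrt(95 + g))
(31360 + 23171)/(B(133, -209) - 9691) = (31360 + 23171)/((-173*(-209) + 133*sqrt(95 + 133)) - 9691) = 54531/((36157 + 133*sqrt(228)) - 9691) = 54531/((36157 + 133*(2*sqrt(57))) - 9691) = 54531/((36157 + 266*sqrt(57)) - 9691) = 54531/(26466 + 266*sqrt(57))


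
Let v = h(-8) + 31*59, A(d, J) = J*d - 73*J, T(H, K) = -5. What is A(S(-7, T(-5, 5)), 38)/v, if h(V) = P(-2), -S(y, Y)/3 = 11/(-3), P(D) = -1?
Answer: -589/457 ≈ -1.2888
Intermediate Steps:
S(y, Y) = 11 (S(y, Y) = -33/(-3) = -33*(-1)/3 = -3*(-11/3) = 11)
h(V) = -1
A(d, J) = -73*J + J*d
v = 1828 (v = -1 + 31*59 = -1 + 1829 = 1828)
A(S(-7, T(-5, 5)), 38)/v = (38*(-73 + 11))/1828 = (38*(-62))*(1/1828) = -2356*1/1828 = -589/457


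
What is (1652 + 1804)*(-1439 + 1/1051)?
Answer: -5226812928/1051 ≈ -4.9732e+6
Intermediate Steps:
(1652 + 1804)*(-1439 + 1/1051) = 3456*(-1439 + 1/1051) = 3456*(-1512388/1051) = -5226812928/1051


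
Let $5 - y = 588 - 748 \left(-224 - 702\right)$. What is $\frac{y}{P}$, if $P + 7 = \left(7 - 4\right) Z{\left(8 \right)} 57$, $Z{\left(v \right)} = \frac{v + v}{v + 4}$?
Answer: $- \frac{693231}{221} \approx -3136.8$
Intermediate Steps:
$Z{\left(v \right)} = \frac{2 v}{4 + v}$
$P = 221$ ($P = -7 + \left(7 - 4\right) 2 \cdot 8 \frac{1}{4 + 8} \cdot 57 = -7 + \left(7 - 4\right) 2 \cdot 8 \cdot \frac{1}{12} \cdot 57 = -7 + 3 \cdot 2 \cdot 8 \cdot \frac{1}{12} \cdot 57 = -7 + 3 \cdot \frac{4}{3} \cdot 57 = -7 + 4 \cdot 57 = -7 + 228 = 221$)
$y = -693231$ ($y = 5 - \left(588 - 748 \left(-224 - 702\right)\right) = 5 - \left(588 - -692648\right) = 5 - \left(588 + 692648\right) = 5 - 693236 = -693231$)
$\frac{y}{P} = - \frac{693231}{221}$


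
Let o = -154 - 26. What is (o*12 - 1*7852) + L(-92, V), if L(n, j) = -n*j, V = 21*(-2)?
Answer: -13876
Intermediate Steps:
o = -180
V = -42
L(n, j) = -j*n
(o*12 - 1*7852) + L(-92, V) = (-180*12 - 1*7852) - 1*(-42)*(-92) = (-2160 - 7852) - 3864 = -10012 - 3864 = -13876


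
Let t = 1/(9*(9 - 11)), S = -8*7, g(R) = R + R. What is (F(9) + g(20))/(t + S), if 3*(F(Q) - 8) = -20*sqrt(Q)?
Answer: -504/1009 ≈ -0.49950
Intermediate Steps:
F(Q) = 8 - 20*sqrt(Q)/3 (F(Q) = 8 + (-20*sqrt(Q))/3 = 8 - 20*sqrt(Q)/3)
g(R) = 2*R
S = -56
t = -1/18 (t = 1/(9*(-2)) = 1/(-18) = -1/18 ≈ -0.055556)
(F(9) + g(20))/(t + S) = ((8 - 20*sqrt(9)/3) + 2*20)/(-1/18 - 56) = ((8 - 20/3*3) + 40)/(-1009/18) = ((8 - 20) + 40)*(-18/1009) = (-12 + 40)*(-18/1009) = 28*(-18/1009) = -504/1009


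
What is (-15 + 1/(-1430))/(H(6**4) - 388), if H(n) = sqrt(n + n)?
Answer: 2080747/52892840 + 193059*sqrt(2)/52892840 ≈ 0.044501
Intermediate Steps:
H(n) = sqrt(2)*sqrt(n) (H(n) = sqrt(2*n) = sqrt(2)*sqrt(n))
(-15 + 1/(-1430))/(H(6**4) - 388) = (-15 + 1/(-1430))/(sqrt(2)*sqrt(6**4) - 388) = (-15 - 1/1430)/(sqrt(2)*sqrt(1296) - 388) = -21451/(1430*(sqrt(2)*36 - 388)) = -21451/(1430*(36*sqrt(2) - 388)) = -21451/(1430*(-388 + 36*sqrt(2)))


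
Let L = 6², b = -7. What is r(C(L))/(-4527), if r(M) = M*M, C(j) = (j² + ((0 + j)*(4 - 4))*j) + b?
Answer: -1661521/4527 ≈ -367.02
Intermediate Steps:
L = 36
C(j) = -7 + j² (C(j) = (j² + ((0 + j)*(4 - 4))*j) - 7 = (j² + (j*0)*j) - 7 = (j² + 0*j) - 7 = (j² + 0) - 7 = j² - 7 = -7 + j²)
r(M) = M²
r(C(L))/(-4527) = (-7 + 36²)²/(-4527) = (-7 + 1296)²*(-1/4527) = 1289²*(-1/4527) = 1661521*(-1/4527) = -1661521/4527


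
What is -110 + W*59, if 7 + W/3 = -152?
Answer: -28253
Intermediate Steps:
W = -477 (W = -21 + 3*(-152) = -21 - 456 = -477)
-110 + W*59 = -110 - 477*59 = -110 - 28143 = -28253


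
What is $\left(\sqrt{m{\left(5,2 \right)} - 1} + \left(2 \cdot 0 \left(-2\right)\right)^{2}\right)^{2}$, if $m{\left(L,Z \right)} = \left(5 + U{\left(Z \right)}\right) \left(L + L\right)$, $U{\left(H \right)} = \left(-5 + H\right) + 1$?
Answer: $29$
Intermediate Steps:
$U{\left(H \right)} = -4 + H$
$m{\left(L,Z \right)} = 2 L \left(1 + Z\right)$ ($m{\left(L,Z \right)} = \left(5 + \left(-4 + Z\right)\right) \left(L + L\right) = \left(1 + Z\right) 2 L = 2 L \left(1 + Z\right)$)
$\left(\sqrt{m{\left(5,2 \right)} - 1} + \left(2 \cdot 0 \left(-2\right)\right)^{2}\right)^{2} = \left(\sqrt{2 \cdot 5 \left(1 + 2\right) - 1} + \left(2 \cdot 0 \left(-2\right)\right)^{2}\right)^{2} = \left(\sqrt{2 \cdot 5 \cdot 3 - 1} + \left(0 \left(-2\right)\right)^{2}\right)^{2} = \left(\sqrt{30 - 1} + 0^{2}\right)^{2} = \left(\sqrt{29} + 0\right)^{2} = \left(\sqrt{29}\right)^{2} = 29$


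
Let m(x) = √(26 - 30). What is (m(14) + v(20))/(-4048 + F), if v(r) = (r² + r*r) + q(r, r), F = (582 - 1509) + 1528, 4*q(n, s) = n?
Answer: -805/3447 - 2*I/3447 ≈ -0.23354 - 0.00058021*I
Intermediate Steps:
q(n, s) = n/4
F = 601 (F = -927 + 1528 = 601)
m(x) = 2*I (m(x) = √(-4) = 2*I)
v(r) = 2*r² + r/4 (v(r) = (r² + r*r) + r/4 = (r² + r²) + r/4 = 2*r² + r/4)
(m(14) + v(20))/(-4048 + F) = (2*I + (¼)*20*(1 + 8*20))/(-4048 + 601) = (2*I + (¼)*20*(1 + 160))/(-3447) = (2*I + (¼)*20*161)*(-1/3447) = (2*I + 805)*(-1/3447) = (805 + 2*I)*(-1/3447) = -805/3447 - 2*I/3447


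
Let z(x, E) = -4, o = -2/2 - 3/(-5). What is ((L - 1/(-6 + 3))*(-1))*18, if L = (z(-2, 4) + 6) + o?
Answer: -174/5 ≈ -34.800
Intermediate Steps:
o = -2/5 (o = -2*1/2 - 3*(-1/5) = -1 + 3/5 = -2/5 ≈ -0.40000)
L = 8/5 (L = (-4 + 6) - 2/5 = 2 - 2/5 = 8/5 ≈ 1.6000)
((L - 1/(-6 + 3))*(-1))*18 = ((8/5 - 1/(-6 + 3))*(-1))*18 = ((8/5 - 1/(-3))*(-1))*18 = ((8/5 - 1*(-1/3))*(-1))*18 = ((8/5 + 1/3)*(-1))*18 = ((29/15)*(-1))*18 = -29/15*18 = -174/5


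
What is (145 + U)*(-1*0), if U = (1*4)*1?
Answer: 0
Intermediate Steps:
U = 4 (U = 4*1 = 4)
(145 + U)*(-1*0) = (145 + 4)*(-1*0) = 149*0 = 0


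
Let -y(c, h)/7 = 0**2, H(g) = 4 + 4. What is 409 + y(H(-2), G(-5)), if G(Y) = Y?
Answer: 409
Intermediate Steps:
H(g) = 8
y(c, h) = 0 (y(c, h) = -7*0**2 = -7*0 = 0)
409 + y(H(-2), G(-5)) = 409 + 0 = 409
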